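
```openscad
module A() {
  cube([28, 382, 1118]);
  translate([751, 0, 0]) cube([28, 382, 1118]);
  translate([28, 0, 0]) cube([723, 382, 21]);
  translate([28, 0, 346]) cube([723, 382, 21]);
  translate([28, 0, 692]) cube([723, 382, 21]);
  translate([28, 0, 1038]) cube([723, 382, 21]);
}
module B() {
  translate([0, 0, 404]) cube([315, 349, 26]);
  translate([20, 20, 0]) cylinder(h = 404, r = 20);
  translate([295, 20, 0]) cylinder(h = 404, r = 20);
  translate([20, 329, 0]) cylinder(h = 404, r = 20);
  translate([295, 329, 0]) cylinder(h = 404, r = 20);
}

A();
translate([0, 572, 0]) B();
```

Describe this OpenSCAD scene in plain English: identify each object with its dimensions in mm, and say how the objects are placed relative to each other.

A is a bookshelf 779 mm wide overall, 382 mm deep and 1118 mm tall. The two sides are 28 mm thick vertical panels. 4 horizontal shelves of 21 mm thickness span between the inner faces of the sides; the lowest shelf sits on the floor and shelves are stacked with a clear vertical gap of 325 mm between each pair.

B is a simple wooden stool: a rectangular seat 315 mm (x) by 349 mm (y), 26 mm thick, top face at z = 430 mm, on four round legs, each 40 mm in diameter. The legs rest on z = 0, each leg's axis is inset half a diameter from the nearest pair of seat edges (so the leg's bounding box is flush with the corner).

The stool is on the floor beside the bookshelf on its +y side.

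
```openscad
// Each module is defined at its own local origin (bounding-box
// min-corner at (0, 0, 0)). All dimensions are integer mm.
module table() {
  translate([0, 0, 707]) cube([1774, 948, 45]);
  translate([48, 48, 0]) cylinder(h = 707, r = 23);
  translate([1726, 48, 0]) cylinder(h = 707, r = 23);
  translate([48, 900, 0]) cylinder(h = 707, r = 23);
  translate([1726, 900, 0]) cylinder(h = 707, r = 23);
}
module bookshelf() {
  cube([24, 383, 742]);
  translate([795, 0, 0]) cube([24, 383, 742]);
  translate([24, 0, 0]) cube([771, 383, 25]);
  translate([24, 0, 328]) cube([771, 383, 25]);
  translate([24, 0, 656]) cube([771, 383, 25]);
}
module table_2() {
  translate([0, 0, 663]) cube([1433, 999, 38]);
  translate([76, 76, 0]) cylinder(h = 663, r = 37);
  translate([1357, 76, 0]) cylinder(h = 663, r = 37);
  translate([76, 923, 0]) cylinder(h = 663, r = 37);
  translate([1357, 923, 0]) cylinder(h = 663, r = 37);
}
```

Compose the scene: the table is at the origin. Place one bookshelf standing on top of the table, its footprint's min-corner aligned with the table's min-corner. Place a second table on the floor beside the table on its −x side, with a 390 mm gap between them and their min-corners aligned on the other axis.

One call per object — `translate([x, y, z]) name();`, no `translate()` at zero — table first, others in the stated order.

table();
translate([0, 0, 752]) bookshelf();
translate([-1823, 0, 0]) table_2();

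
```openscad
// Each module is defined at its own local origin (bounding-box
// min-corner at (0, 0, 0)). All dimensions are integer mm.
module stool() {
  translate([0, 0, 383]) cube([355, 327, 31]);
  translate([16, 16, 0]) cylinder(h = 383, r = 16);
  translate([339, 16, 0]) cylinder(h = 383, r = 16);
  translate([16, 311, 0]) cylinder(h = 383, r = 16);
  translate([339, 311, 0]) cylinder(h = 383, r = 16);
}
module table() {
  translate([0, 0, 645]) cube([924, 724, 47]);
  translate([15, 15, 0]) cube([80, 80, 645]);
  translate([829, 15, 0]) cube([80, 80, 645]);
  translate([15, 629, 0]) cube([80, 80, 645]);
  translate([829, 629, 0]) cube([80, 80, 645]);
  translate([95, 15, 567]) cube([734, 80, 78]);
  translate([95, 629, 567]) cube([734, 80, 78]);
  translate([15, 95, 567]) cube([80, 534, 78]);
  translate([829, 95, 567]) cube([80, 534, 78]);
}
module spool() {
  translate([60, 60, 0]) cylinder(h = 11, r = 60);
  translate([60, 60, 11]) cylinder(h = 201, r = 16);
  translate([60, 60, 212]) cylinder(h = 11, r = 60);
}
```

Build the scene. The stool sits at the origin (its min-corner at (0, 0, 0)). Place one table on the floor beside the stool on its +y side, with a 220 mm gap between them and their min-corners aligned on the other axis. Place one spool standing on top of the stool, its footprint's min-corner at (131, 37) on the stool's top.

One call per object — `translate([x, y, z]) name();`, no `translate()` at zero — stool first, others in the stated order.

stool();
translate([0, 547, 0]) table();
translate([131, 37, 414]) spool();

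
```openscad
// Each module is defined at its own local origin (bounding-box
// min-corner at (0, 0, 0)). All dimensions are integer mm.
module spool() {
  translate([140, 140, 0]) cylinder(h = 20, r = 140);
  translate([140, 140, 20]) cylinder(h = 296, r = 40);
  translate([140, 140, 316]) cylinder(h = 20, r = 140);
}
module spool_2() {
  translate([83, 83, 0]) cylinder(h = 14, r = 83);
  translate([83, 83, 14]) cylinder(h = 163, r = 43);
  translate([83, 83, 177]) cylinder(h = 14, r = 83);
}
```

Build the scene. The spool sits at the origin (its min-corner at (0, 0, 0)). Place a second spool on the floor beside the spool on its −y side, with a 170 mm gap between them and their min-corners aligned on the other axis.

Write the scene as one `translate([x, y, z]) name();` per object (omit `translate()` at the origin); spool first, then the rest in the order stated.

spool();
translate([0, -336, 0]) spool_2();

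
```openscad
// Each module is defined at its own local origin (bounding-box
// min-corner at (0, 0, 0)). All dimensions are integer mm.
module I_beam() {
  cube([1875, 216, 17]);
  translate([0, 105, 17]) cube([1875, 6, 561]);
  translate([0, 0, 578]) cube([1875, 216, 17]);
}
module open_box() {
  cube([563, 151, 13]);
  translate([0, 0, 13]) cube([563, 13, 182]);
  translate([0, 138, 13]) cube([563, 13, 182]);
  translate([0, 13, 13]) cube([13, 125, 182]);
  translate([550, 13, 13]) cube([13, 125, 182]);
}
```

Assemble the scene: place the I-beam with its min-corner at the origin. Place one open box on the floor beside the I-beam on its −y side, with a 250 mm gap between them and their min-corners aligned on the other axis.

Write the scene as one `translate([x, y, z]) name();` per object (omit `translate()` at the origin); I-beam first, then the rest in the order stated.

I_beam();
translate([0, -401, 0]) open_box();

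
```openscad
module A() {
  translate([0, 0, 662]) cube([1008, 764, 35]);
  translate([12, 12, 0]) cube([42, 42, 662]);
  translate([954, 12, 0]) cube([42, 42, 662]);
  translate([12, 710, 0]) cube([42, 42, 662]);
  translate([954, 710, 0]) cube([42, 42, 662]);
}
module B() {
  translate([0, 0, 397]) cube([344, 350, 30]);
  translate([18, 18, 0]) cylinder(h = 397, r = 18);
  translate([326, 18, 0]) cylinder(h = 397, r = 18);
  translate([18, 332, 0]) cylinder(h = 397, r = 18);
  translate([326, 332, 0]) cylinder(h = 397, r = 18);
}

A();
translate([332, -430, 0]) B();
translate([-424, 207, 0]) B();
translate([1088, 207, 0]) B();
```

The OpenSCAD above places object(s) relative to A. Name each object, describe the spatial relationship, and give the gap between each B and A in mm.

Each stool's nearest face is 80 mm from the table's bounding box.

A is a table. B is a stool. Three stools sit around the table at the −y, −x, +x sides. The gap between each stool and the table is 80 mm.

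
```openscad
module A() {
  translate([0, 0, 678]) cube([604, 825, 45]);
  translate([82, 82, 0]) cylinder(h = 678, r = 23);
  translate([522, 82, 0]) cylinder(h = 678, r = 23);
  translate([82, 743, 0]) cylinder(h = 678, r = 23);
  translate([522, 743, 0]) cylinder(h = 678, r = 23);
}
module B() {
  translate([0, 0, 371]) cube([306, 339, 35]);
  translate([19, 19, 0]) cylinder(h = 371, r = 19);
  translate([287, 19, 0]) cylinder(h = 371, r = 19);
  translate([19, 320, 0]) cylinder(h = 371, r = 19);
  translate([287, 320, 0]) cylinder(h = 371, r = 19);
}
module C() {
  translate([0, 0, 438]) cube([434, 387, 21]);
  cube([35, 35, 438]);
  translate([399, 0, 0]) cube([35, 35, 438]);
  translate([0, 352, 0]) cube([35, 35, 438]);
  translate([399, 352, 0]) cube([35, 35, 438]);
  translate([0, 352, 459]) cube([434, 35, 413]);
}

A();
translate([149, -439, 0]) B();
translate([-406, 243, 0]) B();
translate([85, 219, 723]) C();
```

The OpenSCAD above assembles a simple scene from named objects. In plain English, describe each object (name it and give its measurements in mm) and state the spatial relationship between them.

A is a rectangular dining table. The top is 604×825×45 mm with its upper surface at z = 723 mm. It stands on four round legs of 46 mm diameter, each leg's bounding box inset 59 mm from the nearest pair of top edges, running from the floor to the underside of the top.

B is a four-legged stool. The seat is 306×339 mm, 35 mm thick, top at z = 406 mm. It stands on four round legs, each 38 mm in diameter, from z = 0 to the seat underside, each leg's axis is inset half a diameter from the nearest pair of seat edges (so the leg's bounding box is flush with the corner).

C is a chair. The seat is a 434×387×21 mm slab with its top at z = 459 mm, on four 35×35 mm corner legs (flush with the seat edges, standing on z = 0). A flat backrest 35 mm thick, 413 mm tall, spans the full seat width and rises from the seat top along its +y edge, rear face flush with the rear of the seat.

Two stools sit around the table at the −y, −x sides. The chair is on top of the table, centred.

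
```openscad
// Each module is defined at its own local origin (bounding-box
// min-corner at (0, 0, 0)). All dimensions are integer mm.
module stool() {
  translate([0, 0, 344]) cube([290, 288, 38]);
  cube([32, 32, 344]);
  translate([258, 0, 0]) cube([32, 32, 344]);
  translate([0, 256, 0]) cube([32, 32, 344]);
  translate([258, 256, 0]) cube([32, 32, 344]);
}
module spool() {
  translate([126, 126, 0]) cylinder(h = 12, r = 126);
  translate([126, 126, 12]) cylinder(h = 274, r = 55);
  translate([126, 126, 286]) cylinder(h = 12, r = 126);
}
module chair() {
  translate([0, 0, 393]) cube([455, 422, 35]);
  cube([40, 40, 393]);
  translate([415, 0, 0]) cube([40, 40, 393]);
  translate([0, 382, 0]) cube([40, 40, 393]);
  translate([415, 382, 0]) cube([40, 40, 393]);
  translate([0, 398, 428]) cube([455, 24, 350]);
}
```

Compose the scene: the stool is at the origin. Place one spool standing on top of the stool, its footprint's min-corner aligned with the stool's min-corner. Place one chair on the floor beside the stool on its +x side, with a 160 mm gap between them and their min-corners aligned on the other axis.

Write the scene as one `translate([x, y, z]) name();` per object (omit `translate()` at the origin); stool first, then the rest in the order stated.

stool();
translate([0, 0, 382]) spool();
translate([450, 0, 0]) chair();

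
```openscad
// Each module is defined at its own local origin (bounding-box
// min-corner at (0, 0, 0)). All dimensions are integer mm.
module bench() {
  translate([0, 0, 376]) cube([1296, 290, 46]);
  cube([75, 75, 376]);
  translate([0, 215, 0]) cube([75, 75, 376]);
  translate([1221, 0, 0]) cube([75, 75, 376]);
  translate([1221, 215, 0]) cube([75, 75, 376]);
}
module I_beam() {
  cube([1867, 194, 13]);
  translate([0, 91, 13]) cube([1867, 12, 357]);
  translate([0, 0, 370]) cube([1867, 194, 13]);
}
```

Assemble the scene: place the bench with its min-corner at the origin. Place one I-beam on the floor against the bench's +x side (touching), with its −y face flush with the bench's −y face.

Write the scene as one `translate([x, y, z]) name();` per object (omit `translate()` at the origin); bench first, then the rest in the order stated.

bench();
translate([1296, 0, 0]) I_beam();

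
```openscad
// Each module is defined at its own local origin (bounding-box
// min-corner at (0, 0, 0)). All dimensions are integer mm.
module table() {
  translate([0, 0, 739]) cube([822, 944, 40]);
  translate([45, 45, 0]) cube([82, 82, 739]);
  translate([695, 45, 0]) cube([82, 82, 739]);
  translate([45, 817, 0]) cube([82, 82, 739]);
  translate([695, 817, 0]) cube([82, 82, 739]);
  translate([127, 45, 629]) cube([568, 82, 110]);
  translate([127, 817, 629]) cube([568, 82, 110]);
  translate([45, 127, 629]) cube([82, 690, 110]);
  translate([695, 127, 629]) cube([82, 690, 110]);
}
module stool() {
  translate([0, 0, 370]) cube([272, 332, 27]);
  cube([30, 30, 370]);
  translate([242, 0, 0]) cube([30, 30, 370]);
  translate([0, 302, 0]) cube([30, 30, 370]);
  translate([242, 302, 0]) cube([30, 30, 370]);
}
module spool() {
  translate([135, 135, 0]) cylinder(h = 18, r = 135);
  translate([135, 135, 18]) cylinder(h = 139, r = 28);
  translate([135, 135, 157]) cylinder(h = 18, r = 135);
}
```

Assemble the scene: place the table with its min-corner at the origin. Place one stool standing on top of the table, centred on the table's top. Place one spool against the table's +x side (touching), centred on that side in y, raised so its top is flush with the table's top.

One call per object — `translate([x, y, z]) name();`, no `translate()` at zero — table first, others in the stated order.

table();
translate([275, 306, 779]) stool();
translate([822, 337, 604]) spool();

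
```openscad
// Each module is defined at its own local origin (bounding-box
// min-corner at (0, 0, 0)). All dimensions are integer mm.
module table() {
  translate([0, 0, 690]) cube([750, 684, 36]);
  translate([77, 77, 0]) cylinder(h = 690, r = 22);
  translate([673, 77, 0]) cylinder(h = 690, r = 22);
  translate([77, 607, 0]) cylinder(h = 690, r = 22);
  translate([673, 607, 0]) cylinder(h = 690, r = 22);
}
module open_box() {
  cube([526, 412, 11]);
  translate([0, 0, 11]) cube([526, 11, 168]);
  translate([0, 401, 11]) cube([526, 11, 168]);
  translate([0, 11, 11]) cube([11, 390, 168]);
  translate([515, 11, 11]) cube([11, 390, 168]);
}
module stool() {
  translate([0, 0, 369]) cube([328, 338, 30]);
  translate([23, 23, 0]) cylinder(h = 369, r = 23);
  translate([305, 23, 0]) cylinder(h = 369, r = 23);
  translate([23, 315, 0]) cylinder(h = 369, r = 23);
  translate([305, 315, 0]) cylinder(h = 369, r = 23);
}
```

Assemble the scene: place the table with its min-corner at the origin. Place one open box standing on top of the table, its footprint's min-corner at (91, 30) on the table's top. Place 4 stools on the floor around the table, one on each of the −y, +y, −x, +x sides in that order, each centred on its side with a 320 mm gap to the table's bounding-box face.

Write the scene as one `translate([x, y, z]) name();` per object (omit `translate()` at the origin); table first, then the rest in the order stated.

table();
translate([91, 30, 726]) open_box();
translate([211, -658, 0]) stool();
translate([211, 1004, 0]) stool();
translate([-648, 173, 0]) stool();
translate([1070, 173, 0]) stool();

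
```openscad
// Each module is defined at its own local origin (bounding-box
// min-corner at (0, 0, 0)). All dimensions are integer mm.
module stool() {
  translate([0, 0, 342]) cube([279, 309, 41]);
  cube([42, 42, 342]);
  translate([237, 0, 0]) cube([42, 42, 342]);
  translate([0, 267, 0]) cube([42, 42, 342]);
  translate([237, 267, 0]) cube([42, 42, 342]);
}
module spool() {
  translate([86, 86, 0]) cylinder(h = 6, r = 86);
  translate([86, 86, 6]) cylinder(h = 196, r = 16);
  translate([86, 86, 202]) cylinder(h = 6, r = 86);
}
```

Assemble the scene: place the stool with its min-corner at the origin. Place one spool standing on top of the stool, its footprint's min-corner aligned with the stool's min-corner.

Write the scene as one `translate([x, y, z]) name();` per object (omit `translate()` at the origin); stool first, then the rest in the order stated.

stool();
translate([0, 0, 383]) spool();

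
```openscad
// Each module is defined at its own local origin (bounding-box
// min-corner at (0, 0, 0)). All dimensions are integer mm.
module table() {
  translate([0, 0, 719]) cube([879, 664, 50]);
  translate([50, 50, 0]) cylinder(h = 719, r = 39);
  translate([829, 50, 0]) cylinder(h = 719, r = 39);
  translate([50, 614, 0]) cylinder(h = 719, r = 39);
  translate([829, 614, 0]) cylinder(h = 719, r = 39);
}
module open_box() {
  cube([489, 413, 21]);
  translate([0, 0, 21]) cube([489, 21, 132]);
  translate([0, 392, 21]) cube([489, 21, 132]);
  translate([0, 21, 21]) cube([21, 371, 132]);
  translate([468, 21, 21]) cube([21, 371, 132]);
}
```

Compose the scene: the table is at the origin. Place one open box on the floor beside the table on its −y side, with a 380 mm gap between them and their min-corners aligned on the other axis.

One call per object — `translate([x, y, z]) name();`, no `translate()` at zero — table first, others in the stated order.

table();
translate([0, -793, 0]) open_box();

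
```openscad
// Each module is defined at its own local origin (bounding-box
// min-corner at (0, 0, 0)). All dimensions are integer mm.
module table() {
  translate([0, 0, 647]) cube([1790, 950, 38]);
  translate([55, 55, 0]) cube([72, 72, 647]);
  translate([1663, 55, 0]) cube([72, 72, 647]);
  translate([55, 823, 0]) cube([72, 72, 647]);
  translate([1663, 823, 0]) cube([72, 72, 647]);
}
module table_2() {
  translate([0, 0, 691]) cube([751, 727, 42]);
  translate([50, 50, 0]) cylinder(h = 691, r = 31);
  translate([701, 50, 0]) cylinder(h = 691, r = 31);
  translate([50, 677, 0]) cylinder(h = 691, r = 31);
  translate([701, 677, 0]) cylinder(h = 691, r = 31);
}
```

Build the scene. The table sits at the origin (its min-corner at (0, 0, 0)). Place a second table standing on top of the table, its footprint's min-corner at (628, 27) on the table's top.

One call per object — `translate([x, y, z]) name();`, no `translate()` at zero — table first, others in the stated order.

table();
translate([628, 27, 685]) table_2();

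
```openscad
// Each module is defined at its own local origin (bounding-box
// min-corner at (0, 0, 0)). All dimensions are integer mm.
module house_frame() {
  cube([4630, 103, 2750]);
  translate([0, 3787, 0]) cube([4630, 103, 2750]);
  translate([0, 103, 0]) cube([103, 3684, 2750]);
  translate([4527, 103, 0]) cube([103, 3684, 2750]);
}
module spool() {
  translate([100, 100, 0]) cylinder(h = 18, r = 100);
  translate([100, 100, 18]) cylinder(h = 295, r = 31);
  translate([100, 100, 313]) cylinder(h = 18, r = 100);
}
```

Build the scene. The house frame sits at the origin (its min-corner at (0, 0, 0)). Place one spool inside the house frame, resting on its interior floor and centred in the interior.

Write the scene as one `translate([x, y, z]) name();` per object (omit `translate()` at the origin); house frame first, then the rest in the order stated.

house_frame();
translate([2215, 1845, 0]) spool();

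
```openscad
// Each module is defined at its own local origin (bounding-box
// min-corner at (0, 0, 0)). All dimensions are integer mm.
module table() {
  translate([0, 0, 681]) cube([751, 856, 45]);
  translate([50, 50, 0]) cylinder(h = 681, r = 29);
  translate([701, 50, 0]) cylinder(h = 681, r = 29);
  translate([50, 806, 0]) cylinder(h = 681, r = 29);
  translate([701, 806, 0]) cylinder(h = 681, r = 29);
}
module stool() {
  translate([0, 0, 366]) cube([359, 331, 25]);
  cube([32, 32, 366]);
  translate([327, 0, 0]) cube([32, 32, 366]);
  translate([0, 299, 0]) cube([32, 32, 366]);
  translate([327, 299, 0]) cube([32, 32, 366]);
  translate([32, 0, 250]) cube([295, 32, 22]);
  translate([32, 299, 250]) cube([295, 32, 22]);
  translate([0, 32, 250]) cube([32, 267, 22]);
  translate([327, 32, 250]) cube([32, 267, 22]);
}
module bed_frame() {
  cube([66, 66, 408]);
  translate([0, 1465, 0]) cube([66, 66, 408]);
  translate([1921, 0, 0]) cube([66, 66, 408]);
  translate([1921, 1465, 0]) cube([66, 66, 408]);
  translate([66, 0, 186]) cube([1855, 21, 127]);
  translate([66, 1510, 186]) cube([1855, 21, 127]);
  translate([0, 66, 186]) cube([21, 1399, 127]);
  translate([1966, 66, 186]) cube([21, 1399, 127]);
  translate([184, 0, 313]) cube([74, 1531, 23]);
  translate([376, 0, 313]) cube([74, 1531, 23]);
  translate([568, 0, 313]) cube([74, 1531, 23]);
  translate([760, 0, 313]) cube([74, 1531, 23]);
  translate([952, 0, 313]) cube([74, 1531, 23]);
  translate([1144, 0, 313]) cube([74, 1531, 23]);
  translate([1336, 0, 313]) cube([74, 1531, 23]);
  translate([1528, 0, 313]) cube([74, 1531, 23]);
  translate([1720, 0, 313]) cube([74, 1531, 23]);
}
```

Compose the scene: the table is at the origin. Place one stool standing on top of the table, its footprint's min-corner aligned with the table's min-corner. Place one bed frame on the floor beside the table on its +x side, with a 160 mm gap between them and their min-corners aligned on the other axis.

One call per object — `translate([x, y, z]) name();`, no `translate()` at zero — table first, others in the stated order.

table();
translate([0, 0, 726]) stool();
translate([911, 0, 0]) bed_frame();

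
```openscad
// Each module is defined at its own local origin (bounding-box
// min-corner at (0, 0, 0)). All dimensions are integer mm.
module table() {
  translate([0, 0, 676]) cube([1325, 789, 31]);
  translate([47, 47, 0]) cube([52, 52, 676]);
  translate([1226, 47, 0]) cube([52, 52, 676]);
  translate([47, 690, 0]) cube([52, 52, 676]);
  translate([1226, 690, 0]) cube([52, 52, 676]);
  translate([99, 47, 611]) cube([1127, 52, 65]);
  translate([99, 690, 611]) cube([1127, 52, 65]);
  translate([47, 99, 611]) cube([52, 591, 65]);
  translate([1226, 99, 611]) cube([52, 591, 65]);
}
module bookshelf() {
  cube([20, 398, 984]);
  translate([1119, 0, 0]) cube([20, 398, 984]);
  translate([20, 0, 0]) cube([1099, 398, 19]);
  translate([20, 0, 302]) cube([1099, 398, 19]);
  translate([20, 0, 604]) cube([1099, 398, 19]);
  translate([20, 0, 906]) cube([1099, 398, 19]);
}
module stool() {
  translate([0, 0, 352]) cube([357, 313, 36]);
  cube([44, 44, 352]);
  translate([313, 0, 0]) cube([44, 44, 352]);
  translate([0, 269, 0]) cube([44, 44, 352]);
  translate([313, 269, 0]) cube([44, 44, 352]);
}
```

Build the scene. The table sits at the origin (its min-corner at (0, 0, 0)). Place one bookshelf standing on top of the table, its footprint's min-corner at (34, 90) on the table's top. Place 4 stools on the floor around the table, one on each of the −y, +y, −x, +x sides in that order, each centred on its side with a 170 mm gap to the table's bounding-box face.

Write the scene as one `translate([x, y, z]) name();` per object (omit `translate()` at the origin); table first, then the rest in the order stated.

table();
translate([34, 90, 707]) bookshelf();
translate([484, -483, 0]) stool();
translate([484, 959, 0]) stool();
translate([-527, 238, 0]) stool();
translate([1495, 238, 0]) stool();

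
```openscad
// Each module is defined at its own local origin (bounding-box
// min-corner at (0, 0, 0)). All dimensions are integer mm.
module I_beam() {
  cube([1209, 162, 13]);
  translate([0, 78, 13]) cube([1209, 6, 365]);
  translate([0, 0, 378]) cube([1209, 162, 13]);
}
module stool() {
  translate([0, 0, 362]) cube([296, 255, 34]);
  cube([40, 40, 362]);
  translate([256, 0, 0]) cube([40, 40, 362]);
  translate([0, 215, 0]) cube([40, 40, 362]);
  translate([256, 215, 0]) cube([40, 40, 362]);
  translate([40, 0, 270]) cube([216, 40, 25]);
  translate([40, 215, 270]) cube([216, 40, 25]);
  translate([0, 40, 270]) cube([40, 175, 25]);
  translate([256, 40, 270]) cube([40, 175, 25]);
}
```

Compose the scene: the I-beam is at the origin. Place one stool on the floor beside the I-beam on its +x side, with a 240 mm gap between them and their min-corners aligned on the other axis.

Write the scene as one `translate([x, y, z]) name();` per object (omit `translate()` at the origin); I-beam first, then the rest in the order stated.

I_beam();
translate([1449, 0, 0]) stool();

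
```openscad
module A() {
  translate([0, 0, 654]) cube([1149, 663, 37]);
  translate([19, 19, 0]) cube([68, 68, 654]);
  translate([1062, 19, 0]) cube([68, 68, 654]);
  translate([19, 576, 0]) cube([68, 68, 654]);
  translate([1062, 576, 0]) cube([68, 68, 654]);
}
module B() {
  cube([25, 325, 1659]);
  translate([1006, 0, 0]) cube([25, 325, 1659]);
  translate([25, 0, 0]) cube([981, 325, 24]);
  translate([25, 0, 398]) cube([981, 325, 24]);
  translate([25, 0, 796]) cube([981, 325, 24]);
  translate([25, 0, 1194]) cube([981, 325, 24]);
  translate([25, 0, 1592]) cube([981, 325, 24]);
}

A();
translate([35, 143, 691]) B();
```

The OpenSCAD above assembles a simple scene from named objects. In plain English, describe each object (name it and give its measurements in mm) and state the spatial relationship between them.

A is a table with a 1149×663 mm rectangular top, 37 mm thick, top surface at z = 691 mm, supported by four 68×68 mm square legs, each inset 19 mm from the nearest pair of top edges, running from the floor.

B is a bookshelf 1031 mm wide overall, 325 mm deep and 1659 mm tall. The two sides are 25 mm thick vertical panels. 5 horizontal shelves of 24 mm thickness span between the inner faces of the sides; the lowest shelf sits on the floor and shelves are stacked with a clear vertical gap of 374 mm between each pair.

The bookshelf is on top of the table.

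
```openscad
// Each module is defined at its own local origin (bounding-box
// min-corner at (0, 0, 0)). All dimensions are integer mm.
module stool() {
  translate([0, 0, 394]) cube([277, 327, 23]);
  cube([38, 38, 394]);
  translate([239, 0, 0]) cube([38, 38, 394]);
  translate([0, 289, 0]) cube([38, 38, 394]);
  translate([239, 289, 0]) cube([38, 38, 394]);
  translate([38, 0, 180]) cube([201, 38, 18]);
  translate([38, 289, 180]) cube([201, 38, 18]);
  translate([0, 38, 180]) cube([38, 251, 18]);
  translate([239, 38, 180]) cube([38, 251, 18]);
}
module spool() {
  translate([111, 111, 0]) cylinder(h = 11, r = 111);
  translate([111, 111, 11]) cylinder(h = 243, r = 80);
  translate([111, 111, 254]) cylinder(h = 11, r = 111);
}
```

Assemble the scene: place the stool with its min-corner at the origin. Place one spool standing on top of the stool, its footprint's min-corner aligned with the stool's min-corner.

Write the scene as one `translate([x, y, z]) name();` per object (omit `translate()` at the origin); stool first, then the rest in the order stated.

stool();
translate([0, 0, 417]) spool();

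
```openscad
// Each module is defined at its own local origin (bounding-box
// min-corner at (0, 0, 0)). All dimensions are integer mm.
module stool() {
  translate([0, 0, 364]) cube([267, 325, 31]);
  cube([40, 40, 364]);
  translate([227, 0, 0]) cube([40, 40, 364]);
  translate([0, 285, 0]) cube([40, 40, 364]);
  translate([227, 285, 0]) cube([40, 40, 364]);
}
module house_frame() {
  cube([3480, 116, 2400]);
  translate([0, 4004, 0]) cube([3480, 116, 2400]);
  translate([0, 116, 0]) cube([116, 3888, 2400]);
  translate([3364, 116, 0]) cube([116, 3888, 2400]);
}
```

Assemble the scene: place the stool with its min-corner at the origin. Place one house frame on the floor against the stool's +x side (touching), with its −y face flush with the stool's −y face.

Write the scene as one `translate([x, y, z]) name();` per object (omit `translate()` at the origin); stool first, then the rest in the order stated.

stool();
translate([267, 0, 0]) house_frame();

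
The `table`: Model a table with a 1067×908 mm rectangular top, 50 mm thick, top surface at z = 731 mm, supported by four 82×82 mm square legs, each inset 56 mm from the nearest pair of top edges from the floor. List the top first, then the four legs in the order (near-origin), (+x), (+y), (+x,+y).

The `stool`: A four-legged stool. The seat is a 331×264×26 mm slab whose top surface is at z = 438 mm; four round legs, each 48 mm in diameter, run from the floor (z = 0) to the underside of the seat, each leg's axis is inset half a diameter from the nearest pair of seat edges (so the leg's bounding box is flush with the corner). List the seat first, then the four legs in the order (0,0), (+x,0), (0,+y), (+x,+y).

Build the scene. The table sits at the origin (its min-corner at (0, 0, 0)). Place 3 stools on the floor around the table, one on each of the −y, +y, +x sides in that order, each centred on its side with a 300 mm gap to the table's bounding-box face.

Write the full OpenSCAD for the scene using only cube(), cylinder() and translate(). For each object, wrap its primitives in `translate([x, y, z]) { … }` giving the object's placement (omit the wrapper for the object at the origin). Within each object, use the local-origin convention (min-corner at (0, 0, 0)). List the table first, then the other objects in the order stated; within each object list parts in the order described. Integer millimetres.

translate([0, 0, 681]) cube([1067, 908, 50]);
translate([56, 56, 0]) cube([82, 82, 681]);
translate([929, 56, 0]) cube([82, 82, 681]);
translate([56, 770, 0]) cube([82, 82, 681]);
translate([929, 770, 0]) cube([82, 82, 681]);
translate([368, -564, 0]) {
  translate([0, 0, 412]) cube([331, 264, 26]);
  translate([24, 24, 0]) cylinder(h = 412, r = 24);
  translate([307, 24, 0]) cylinder(h = 412, r = 24);
  translate([24, 240, 0]) cylinder(h = 412, r = 24);
  translate([307, 240, 0]) cylinder(h = 412, r = 24);
}
translate([368, 1208, 0]) {
  translate([0, 0, 412]) cube([331, 264, 26]);
  translate([24, 24, 0]) cylinder(h = 412, r = 24);
  translate([307, 24, 0]) cylinder(h = 412, r = 24);
  translate([24, 240, 0]) cylinder(h = 412, r = 24);
  translate([307, 240, 0]) cylinder(h = 412, r = 24);
}
translate([1367, 322, 0]) {
  translate([0, 0, 412]) cube([331, 264, 26]);
  translate([24, 24, 0]) cylinder(h = 412, r = 24);
  translate([307, 24, 0]) cylinder(h = 412, r = 24);
  translate([24, 240, 0]) cylinder(h = 412, r = 24);
  translate([307, 240, 0]) cylinder(h = 412, r = 24);
}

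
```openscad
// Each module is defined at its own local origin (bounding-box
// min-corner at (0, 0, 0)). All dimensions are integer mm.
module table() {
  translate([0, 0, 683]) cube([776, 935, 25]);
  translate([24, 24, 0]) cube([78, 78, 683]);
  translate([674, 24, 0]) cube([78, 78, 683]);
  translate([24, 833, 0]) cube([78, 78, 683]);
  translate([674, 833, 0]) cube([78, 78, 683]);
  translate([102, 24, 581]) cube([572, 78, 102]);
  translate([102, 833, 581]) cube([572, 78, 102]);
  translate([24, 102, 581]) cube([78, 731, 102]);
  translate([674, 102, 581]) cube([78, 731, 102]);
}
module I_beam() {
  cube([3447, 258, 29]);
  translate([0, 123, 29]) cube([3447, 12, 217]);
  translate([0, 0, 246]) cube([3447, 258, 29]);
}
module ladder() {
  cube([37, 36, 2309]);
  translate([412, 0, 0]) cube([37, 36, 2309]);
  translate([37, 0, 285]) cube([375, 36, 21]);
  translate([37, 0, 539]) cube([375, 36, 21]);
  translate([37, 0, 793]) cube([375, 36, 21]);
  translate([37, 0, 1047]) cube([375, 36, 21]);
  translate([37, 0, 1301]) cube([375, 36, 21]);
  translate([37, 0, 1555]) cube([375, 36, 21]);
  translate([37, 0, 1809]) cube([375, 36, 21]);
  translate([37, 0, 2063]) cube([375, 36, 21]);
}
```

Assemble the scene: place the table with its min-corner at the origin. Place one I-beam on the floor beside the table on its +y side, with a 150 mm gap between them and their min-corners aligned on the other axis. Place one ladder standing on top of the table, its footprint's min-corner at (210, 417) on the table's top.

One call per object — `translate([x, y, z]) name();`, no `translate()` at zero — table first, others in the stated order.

table();
translate([0, 1085, 0]) I_beam();
translate([210, 417, 708]) ladder();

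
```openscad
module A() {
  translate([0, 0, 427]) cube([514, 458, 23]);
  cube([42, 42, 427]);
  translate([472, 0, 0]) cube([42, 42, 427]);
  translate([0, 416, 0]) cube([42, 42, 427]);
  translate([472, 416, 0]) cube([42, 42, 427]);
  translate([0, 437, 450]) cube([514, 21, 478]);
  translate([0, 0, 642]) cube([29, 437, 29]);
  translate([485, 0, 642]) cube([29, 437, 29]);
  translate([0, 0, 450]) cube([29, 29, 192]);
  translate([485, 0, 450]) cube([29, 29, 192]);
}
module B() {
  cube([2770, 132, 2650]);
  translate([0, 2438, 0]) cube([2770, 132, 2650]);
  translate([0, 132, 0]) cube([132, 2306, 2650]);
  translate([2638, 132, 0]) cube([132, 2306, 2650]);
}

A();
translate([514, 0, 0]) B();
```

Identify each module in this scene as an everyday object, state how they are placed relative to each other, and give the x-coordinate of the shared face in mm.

The chair's +x face and the house frame's −x face are both at x = 514 mm.

A is a chair. B is a house frame. The house frame is against the chair's +x side, with their −y faces flush. The x-coordinate of the shared face is 514 mm.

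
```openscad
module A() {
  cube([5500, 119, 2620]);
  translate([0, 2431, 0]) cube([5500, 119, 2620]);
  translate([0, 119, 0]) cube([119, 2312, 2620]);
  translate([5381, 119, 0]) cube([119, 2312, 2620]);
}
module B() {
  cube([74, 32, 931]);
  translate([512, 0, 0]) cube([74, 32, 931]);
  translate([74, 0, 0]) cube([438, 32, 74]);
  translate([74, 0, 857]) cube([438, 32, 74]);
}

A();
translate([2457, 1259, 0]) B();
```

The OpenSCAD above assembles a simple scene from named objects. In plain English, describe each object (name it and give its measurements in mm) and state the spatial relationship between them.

A is a box-shaped house frame (walls only): outside footprint 5500×2550 mm, wall height 2620 mm, wall thickness 119 mm. The two y-facing walls run the full x-width; the two x-facing walls fit between the inner faces of the y-facing walls.

B is a rectangular picture frame lying in the x–z plane (depth along y). The opening is 438 mm wide (x) by 783 mm tall (z), surrounded by a border 74 mm wide on all four sides. The frame is 32 mm deep and is made of two full-height vertical stiles with two horizontal rails fitted between them.

The picture frame sits inside the house frame, centred.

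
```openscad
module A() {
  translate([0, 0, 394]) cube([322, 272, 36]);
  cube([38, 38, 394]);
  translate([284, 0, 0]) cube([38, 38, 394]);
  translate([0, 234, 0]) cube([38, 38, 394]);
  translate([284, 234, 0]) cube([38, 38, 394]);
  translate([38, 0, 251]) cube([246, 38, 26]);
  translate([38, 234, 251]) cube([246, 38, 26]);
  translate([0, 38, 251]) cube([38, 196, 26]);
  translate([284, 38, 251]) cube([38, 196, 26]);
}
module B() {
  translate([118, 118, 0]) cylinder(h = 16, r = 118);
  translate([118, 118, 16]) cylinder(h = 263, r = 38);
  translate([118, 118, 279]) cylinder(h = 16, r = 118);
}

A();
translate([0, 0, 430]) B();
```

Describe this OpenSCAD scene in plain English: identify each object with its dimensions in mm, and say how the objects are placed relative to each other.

A is a four-legged stool. The seat is a 322×272×36 mm slab whose top surface is at z = 430 mm; four square legs, each 38×38 mm in cross-section, run from the floor (z = 0) to the underside of the seat, each flush with a corner of the seat. Four stretchers, 38 mm wide and 26 mm tall, connect adjacent legs with their undersides at z = 251 mm, each running between the inner faces of the legs it joins and aligned with the legs' outer faces on the other axis.

B is a spool: two coaxial disc flanges of radius 118 mm and thickness 16 mm, joined by a core cylinder of radius 38 mm and height 263 mm. The lower flange rests on z = 0 and the three cylinders share a vertical axis.

The spool is on top of the stool.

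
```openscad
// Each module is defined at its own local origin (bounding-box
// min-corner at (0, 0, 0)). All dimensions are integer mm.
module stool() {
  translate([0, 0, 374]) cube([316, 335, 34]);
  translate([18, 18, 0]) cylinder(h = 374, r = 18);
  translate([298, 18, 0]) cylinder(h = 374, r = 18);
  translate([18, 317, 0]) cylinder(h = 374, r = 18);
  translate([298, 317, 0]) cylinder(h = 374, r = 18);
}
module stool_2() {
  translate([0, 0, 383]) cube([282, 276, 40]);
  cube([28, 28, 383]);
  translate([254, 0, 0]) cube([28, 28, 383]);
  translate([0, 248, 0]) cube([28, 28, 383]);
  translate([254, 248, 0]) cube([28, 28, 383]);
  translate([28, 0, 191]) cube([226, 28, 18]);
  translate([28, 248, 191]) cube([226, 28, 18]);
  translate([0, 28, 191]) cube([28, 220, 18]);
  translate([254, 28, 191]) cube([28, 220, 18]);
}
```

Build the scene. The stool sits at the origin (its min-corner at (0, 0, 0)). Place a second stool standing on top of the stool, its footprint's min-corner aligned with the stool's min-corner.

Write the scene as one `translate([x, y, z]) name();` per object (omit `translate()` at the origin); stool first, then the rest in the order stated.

stool();
translate([0, 0, 408]) stool_2();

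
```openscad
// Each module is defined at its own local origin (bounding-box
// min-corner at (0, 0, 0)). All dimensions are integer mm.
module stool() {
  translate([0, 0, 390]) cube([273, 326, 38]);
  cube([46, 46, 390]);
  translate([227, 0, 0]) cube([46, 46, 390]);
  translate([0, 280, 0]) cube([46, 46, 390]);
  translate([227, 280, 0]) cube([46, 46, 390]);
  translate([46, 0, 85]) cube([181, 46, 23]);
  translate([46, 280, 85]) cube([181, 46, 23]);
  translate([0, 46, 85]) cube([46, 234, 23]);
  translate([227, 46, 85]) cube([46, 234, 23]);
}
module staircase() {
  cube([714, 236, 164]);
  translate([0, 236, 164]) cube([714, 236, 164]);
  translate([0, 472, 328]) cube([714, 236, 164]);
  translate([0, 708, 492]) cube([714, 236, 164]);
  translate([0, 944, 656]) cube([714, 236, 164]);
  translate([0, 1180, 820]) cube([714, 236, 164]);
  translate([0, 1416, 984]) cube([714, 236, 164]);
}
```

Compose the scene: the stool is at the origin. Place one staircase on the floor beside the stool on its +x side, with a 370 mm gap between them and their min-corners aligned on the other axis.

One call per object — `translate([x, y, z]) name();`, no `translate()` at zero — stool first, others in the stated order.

stool();
translate([643, 0, 0]) staircase();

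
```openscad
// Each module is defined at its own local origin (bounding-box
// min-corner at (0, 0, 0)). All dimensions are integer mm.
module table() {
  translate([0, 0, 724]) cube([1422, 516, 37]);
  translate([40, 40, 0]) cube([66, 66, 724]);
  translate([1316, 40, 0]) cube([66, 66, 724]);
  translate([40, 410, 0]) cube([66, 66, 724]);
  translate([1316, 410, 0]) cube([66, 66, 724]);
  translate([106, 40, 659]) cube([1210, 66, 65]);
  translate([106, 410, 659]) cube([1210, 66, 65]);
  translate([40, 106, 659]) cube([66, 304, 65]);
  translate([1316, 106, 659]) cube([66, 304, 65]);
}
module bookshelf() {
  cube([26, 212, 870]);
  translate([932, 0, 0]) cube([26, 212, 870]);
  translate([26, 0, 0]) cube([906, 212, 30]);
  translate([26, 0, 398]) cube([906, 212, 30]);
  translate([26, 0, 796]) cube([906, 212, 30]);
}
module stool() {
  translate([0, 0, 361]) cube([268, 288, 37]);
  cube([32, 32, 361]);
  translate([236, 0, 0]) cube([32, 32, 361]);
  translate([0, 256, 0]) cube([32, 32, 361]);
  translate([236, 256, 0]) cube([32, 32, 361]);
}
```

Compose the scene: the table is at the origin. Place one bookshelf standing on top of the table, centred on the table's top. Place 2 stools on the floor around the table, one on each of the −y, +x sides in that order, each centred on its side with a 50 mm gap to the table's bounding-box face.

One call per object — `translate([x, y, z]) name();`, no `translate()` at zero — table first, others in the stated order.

table();
translate([232, 152, 761]) bookshelf();
translate([577, -338, 0]) stool();
translate([1472, 114, 0]) stool();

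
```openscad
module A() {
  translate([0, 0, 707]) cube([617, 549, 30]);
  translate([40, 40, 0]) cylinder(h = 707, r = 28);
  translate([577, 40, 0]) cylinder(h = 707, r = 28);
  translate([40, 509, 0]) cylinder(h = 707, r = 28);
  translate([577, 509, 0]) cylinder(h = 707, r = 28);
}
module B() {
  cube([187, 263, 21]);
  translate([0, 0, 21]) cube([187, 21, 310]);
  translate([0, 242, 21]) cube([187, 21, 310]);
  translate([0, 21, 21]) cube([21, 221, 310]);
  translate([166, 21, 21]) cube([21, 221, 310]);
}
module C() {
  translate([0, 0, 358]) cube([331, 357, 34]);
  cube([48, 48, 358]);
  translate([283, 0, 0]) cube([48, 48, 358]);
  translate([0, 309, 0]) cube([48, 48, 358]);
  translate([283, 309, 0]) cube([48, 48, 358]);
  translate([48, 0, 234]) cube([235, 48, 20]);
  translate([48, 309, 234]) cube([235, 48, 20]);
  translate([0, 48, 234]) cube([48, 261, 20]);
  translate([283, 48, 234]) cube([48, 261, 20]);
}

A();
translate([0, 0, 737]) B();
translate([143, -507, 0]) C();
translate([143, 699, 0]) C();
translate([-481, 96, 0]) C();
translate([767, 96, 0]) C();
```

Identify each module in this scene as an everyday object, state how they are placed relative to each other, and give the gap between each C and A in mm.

Each stool's nearest face is 150 mm from the table's bounding box.

A is a table. B is an open box. C is a stool. The open box is on top of the table. Four stools sit around the table at the −y, +y, −x, +x sides. The gap between each stool and the table is 150 mm.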